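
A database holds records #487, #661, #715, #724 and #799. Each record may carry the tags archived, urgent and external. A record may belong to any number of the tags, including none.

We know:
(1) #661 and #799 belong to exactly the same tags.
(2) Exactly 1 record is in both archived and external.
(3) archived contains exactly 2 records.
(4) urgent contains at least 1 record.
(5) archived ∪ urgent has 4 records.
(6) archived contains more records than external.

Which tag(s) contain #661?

#661: urgent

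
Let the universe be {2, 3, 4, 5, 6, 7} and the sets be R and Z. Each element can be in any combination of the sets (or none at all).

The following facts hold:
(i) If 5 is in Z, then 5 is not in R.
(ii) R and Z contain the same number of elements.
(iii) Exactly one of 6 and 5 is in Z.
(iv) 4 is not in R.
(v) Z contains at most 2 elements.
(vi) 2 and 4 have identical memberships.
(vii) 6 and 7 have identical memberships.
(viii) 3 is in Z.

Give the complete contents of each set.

From (iv): 4 ∉ R.
From (viii): 3 ∈ Z.
(vi): 2 matches 4: 2 ∉ R.
Suppose 2 ∈ Z: no assignment then satisfies all the clues, so 2 ∉ Z.

R = {6, 7}; Z = {3, 5}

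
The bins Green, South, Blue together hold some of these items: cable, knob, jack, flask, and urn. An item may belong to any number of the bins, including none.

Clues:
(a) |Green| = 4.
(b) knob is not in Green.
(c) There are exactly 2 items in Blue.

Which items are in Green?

Green = {cable, flask, jack, urn}

From (b): knob ∉ Green.
(a): only 4 candidates remain for Green, so all are in.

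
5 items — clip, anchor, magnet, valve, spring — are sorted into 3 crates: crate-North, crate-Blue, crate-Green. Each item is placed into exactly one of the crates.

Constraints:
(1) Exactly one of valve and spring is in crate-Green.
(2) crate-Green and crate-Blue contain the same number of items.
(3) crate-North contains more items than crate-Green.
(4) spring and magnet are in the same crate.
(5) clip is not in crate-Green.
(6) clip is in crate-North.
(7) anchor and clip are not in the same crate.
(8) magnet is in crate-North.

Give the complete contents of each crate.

crate-North = {clip, magnet, spring}; crate-Blue = {anchor}; crate-Green = {valve}

From (5): clip ∉ crate-Green.
From (6): clip ∈ crate-North.
From (8): magnet ∈ crate-North.
(4): spring matches magnet: spring ∈ crate-North.
(7): anchor ∉ crate-North.
(1) (exactly one): valve ∈ crate-Green.
Suppose anchor ∉ crate-Blue: no assignment then satisfies all the clues, so anchor ∈ crate-Blue.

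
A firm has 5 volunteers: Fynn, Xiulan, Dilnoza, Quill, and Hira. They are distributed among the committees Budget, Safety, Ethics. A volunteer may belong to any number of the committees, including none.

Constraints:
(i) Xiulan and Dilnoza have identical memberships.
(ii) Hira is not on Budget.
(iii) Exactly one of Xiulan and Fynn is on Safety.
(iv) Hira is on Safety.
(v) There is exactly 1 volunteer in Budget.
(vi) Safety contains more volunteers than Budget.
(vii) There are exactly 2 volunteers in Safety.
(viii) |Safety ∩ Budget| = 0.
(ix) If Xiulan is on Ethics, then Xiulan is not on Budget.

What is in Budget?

Budget = {Quill}

From (ii): Hira ∉ Budget.
From (iv): Hira ∈ Safety.
Suppose Fynn ∈ Budget: no assignment then satisfies all the clues, so Fynn ∉ Budget.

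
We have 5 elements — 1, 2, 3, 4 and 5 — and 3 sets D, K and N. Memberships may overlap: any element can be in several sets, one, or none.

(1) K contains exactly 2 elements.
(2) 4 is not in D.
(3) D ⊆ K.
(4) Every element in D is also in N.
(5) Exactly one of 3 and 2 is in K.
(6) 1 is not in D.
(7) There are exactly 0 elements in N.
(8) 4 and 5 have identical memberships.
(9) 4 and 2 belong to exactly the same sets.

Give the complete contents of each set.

D = {}; K = {1, 3}; N = {}

From (2): 4 ∉ D.
From (6): 1 ∉ D.
(7): N already has 0, so the rest are out.
(8): 5 matches 4: 5 ∉ D.
(9): 2 matches 4: 2 ∉ D.
(4) contrapositive: 3 ∉ D.
Suppose 1 ∉ K: no assignment then satisfies all the clues, so 1 ∈ K.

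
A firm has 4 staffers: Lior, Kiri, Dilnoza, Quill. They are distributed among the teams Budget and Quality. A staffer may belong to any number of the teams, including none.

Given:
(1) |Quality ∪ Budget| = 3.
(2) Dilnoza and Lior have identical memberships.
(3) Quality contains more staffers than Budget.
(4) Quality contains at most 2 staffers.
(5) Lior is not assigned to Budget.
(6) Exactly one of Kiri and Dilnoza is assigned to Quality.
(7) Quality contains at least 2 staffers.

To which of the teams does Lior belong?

From (5): Lior ∉ Budget.
(2): Dilnoza matches Lior: Dilnoza ∉ Budget.
Suppose Lior ∉ Quality: no assignment then satisfies all the clues, so Lior ∈ Quality.

Lior: Quality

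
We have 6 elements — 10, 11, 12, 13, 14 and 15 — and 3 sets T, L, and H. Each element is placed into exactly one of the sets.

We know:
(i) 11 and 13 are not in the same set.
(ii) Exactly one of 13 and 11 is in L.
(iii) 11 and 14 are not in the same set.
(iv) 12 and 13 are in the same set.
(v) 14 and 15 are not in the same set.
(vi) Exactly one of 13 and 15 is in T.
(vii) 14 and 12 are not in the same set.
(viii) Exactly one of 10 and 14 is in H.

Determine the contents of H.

H = {14}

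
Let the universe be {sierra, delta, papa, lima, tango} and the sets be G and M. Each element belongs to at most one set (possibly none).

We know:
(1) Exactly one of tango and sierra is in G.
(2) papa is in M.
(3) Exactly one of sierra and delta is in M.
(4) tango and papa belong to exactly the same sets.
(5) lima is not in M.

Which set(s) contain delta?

From (2): papa ∈ M.
From (5): lima ∉ M.
(4): tango matches papa: tango ∉ G.
(4): tango matches papa: tango ∈ M.
(1) (exactly one): sierra ∈ G.
(3) (exactly one): delta ∈ M.

delta: M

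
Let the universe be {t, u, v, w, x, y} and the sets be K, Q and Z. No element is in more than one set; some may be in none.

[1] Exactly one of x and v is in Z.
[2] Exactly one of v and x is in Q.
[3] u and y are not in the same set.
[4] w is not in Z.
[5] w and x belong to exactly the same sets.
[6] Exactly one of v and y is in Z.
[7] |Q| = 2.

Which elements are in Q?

Q = {w, x}

From (4): w ∉ Z.
(5): x matches w: x ∉ Z.
(1) (exactly one): v ∈ Z.
(2) (exactly one): x ∈ Q.
(5): w matches x: w ∉ K.
(5): w matches x: w ∈ Q.
(6) (exactly one): y ∉ Z.
(7): Q already has 2, so the rest are out.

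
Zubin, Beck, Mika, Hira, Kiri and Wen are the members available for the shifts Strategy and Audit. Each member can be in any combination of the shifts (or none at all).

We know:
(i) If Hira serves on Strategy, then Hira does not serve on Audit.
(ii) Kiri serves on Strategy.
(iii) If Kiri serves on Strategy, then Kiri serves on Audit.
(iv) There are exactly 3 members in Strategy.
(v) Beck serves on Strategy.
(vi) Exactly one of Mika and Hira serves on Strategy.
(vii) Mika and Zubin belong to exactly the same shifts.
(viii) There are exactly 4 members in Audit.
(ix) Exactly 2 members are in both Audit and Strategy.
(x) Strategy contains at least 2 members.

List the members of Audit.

Audit = {Beck, Kiri, Mika, Zubin}

From (ii): Kiri ∈ Strategy.
From (v): Beck ∈ Strategy.
(iii): Kiri ∈ Audit.
Suppose Zubin ∉ Audit: no assignment then satisfies all the clues, so Zubin ∈ Audit.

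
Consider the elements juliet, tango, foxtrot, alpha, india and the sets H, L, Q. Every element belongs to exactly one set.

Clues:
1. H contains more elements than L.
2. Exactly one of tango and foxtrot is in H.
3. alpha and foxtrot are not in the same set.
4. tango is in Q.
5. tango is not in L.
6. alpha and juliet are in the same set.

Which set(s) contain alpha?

From (4): tango ∈ Q.
(2) (exactly one): foxtrot ∈ H.
(3): alpha ∉ H.
(6): juliet matches alpha: juliet ∉ H.
Suppose alpha ∈ L: no assignment then satisfies all the clues, so alpha ∉ L.

alpha: Q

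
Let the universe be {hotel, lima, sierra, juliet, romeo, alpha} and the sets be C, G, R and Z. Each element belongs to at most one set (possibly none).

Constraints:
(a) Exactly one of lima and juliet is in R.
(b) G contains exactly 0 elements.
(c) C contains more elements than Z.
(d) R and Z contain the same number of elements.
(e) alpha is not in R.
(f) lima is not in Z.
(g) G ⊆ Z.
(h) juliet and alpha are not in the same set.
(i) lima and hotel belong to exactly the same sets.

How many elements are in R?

1

From (e): alpha ∉ R.
From (f): lima ∉ Z.
(b): G already has 0, so the rest are out.
(i): hotel matches lima: hotel ∉ Z.
Suppose hotel ∈ R: no assignment then satisfies all the clues, so hotel ∉ R.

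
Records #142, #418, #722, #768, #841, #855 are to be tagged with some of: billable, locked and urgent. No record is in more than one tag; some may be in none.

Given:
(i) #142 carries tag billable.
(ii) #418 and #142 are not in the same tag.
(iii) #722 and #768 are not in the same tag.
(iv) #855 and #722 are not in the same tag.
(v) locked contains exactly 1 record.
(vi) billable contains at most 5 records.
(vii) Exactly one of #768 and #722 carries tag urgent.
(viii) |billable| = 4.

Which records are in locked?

From (i): #142 ∈ billable.
(ii): #418 ∉ billable.
Suppose #418 ∉ locked: no assignment then satisfies all the clues, so #418 ∈ locked.

locked = {#418}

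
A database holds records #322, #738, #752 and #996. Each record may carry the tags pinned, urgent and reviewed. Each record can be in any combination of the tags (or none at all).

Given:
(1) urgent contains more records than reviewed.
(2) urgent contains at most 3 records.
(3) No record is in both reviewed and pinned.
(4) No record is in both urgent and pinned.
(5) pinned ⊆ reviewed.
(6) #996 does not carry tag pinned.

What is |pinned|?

0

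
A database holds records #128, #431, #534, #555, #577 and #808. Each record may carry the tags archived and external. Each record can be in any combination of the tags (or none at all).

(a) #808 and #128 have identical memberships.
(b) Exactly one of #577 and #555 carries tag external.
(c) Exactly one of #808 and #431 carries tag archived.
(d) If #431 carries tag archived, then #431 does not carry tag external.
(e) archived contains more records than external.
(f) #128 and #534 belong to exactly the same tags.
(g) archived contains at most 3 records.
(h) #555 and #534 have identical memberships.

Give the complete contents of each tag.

archived = {#431, #577}; external = {#577}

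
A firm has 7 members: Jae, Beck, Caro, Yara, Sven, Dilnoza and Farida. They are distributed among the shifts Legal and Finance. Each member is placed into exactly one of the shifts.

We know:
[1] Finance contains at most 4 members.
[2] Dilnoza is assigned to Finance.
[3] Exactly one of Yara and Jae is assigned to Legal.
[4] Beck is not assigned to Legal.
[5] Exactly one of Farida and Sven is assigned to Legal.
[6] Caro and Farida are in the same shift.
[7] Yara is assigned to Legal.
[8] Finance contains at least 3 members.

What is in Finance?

Finance = {Beck, Dilnoza, Jae, Sven}

From (2): Dilnoza ∈ Finance.
From (4): Beck ∉ Legal.
From (7): Yara ∈ Legal.
(3) (exactly one): Jae ∉ Legal.
Only one shift left: Jae ∈ Finance.
Only one shift left: Beck ∈ Finance.
Suppose Caro ∈ Finance: no assignment then satisfies all the clues, so Caro ∉ Finance.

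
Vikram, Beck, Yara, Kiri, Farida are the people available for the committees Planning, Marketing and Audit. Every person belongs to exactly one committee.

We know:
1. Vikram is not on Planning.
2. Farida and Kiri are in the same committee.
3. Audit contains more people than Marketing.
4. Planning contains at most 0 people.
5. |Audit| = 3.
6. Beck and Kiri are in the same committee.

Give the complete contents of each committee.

Planning = {}; Marketing = {Vikram, Yara}; Audit = {Beck, Farida, Kiri}

From (1): Vikram ∉ Planning.
(4): Planning already has 0, so the rest are out.
Suppose Vikram ∉ Marketing: no assignment then satisfies all the clues, so Vikram ∈ Marketing.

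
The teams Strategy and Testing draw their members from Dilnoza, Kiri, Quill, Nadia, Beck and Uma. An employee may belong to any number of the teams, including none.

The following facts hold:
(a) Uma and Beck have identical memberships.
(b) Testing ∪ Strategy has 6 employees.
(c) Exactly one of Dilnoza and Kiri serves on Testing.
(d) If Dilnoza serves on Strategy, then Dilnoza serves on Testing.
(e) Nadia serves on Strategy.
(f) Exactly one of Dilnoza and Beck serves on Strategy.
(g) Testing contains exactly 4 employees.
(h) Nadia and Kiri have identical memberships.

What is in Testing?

Testing = {Beck, Dilnoza, Quill, Uma}

From (e): Nadia ∈ Strategy.
(h): Kiri matches Nadia: Kiri ∈ Strategy.
Suppose Dilnoza ∉ Testing: no assignment then satisfies all the clues, so Dilnoza ∈ Testing.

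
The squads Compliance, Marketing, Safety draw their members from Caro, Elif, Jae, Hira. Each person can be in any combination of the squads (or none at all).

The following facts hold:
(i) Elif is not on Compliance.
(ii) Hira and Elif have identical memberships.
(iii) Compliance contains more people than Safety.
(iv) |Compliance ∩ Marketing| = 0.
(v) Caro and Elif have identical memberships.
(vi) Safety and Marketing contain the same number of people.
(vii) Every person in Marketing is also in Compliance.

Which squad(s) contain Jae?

From (i): Elif ∉ Compliance.
(ii): Hira matches Elif: Hira ∉ Compliance.
(v): Caro matches Elif: Caro ∉ Compliance.
(vii) contrapositive: Caro ∉ Marketing.
(vii) contrapositive: Elif ∉ Marketing.
(vii) contrapositive: Hira ∉ Marketing.
Suppose Jae ∉ Compliance: no assignment then satisfies all the clues, so Jae ∈ Compliance.

Jae: Compliance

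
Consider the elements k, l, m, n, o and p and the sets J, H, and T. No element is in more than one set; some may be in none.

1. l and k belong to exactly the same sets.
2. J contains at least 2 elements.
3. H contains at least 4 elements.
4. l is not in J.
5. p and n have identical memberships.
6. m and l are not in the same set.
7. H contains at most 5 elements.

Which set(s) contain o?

From (4): l ∉ J.
(1): k matches l: k ∉ J.
Suppose o ∉ J: no assignment then satisfies all the clues, so o ∈ J.

o: J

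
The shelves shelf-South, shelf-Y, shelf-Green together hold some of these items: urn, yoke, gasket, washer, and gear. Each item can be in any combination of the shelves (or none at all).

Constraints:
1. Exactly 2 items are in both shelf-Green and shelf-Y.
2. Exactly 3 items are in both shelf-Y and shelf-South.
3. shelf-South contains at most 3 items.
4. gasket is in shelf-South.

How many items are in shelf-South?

3

From (4): gasket ∈ shelf-South.
Suppose gasket ∉ shelf-Y: no assignment then satisfies all the clues, so gasket ∈ shelf-Y.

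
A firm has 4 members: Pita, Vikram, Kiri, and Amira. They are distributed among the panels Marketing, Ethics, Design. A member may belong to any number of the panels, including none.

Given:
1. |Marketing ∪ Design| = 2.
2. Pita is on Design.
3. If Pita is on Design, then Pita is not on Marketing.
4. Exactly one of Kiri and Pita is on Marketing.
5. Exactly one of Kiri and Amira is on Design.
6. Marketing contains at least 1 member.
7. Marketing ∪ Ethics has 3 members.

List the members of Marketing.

Marketing = {Kiri}

From (2): Pita ∈ Design.
(3): Pita ∉ Marketing.
(4) (exactly one): Kiri ∈ Marketing.
Suppose Vikram ∈ Marketing: no assignment then satisfies all the clues, so Vikram ∉ Marketing.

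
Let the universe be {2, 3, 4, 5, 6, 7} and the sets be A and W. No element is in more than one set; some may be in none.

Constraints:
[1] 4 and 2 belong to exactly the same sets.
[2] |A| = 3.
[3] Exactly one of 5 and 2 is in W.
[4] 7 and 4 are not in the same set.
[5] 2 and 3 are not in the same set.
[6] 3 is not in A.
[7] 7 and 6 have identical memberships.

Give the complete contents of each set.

A = {5, 6, 7}; W = {2, 4}

From (6): 3 ∉ A.
Suppose 2 ∈ A: no assignment then satisfies all the clues, so 2 ∉ A.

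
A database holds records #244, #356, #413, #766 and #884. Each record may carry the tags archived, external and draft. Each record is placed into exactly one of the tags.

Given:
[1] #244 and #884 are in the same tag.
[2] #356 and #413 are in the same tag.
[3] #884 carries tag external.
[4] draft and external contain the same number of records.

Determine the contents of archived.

archived = {#766}

From (3): #884 ∈ external.
(1): #244 matches #884: #244 ∉ archived.
(1): #244 matches #884: #244 ∈ external.
Suppose #356 ∈ archived: no assignment then satisfies all the clues, so #356 ∉ archived.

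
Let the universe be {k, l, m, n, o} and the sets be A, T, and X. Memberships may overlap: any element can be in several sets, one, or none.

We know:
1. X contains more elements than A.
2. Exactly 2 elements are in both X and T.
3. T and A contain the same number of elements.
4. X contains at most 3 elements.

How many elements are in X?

3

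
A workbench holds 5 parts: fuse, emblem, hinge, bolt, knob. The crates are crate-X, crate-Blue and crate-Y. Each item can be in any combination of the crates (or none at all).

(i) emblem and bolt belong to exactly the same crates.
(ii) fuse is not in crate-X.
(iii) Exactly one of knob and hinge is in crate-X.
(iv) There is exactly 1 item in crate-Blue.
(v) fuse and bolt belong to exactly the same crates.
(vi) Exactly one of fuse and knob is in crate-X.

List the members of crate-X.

crate-X = {knob}

From (ii): fuse ∉ crate-X.
(v): bolt matches fuse: bolt ∉ crate-X.
(vi) (exactly one): knob ∈ crate-X.
(i): emblem matches bolt: emblem ∉ crate-X.
(iii) (exactly one): hinge ∉ crate-X.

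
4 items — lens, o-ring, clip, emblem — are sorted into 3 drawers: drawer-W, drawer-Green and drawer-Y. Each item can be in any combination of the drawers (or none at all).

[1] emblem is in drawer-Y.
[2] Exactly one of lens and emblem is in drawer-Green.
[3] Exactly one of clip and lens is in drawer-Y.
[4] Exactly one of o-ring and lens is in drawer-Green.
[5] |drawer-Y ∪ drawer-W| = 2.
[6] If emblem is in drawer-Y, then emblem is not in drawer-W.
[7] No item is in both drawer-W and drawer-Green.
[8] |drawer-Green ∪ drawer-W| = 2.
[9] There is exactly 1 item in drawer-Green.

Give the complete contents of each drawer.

drawer-W = {clip}; drawer-Green = {lens}; drawer-Y = {clip, emblem}

From (1): emblem ∈ drawer-Y.
(6): emblem ∉ drawer-W.
Suppose lens ∈ drawer-W: no assignment then satisfies all the clues, so lens ∉ drawer-W.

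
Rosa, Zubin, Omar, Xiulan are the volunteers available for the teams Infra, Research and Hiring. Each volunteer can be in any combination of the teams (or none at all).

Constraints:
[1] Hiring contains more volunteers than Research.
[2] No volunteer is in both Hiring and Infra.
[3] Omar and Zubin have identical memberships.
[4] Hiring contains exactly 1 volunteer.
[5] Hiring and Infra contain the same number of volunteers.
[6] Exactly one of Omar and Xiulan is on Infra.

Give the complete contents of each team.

Infra = {Xiulan}; Research = {}; Hiring = {Rosa}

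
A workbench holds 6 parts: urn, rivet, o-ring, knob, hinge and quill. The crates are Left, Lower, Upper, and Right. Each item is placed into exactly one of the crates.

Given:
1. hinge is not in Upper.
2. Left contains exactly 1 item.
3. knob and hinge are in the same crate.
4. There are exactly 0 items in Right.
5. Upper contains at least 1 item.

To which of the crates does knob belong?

From (1): hinge ∉ Upper.
(3): knob matches hinge: knob ∉ Upper.
(4): Right already has 0, so the rest are out.
Suppose knob ∈ Left: no assignment then satisfies all the clues, so knob ∉ Left.

knob: Lower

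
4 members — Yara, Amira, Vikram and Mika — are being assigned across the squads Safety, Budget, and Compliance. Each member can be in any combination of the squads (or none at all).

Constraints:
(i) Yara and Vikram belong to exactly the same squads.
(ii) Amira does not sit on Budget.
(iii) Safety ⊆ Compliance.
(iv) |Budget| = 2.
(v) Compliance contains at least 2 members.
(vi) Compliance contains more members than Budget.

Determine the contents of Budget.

Budget = {Vikram, Yara}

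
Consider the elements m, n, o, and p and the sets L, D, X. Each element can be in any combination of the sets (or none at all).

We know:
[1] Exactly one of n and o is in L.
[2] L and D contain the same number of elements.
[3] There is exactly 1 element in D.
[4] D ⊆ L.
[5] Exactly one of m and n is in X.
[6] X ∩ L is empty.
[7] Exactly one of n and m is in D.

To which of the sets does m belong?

m: X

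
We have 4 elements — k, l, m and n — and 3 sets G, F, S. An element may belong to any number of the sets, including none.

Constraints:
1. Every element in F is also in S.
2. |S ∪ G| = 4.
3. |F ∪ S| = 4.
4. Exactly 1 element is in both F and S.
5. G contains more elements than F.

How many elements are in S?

4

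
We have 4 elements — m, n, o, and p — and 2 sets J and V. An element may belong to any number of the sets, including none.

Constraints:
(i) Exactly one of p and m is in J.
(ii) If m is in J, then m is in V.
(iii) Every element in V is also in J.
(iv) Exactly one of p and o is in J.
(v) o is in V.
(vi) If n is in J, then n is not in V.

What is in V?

From (v): o ∈ V.
(iii) with o ∈ V: o ∈ J.
(iv) (exactly one): p ∉ J.
(i) (exactly one): m ∈ J.
(ii): m ∈ V.
(iii) contrapositive: p ∉ V.
Suppose n ∈ V: no assignment then satisfies all the clues, so n ∉ V.

V = {m, o}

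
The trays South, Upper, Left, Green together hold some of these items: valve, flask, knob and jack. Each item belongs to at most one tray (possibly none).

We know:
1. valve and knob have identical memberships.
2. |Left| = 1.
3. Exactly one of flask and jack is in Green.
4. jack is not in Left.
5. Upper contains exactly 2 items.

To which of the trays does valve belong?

valve: Upper

From (4): jack ∉ Left.
Suppose valve ∈ South: no assignment then satisfies all the clues, so valve ∉ South.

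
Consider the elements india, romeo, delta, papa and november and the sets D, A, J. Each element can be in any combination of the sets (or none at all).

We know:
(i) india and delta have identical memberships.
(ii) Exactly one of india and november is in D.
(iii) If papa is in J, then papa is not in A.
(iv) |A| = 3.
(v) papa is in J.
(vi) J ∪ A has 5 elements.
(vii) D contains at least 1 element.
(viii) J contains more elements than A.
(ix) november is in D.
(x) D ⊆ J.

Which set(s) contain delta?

delta: A, J

From (v): papa ∈ J.
From (ix): november ∈ D.
(ii) (exactly one): india ∉ D.
(iii): papa ∉ A.
(x) with november ∈ D: november ∈ J.
(i): delta matches india: delta ∉ D.
Suppose delta ∉ A: no assignment then satisfies all the clues, so delta ∈ A.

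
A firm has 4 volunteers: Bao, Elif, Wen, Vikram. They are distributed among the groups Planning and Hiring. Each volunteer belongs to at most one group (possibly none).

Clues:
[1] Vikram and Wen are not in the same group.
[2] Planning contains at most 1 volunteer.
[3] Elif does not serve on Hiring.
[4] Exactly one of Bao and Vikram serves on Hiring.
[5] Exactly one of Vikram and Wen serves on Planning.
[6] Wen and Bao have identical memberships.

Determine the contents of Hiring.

Hiring = {Bao, Wen}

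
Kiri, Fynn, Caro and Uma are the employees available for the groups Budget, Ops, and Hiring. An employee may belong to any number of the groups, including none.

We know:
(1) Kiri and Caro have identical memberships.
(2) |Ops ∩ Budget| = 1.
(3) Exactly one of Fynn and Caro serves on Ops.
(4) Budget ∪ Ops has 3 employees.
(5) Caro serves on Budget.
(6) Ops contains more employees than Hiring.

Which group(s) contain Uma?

Uma: none

From (5): Caro ∈ Budget.
(1): Kiri matches Caro: Kiri ∈ Budget.
Suppose Uma ∈ Budget: no assignment then satisfies all the clues, so Uma ∉ Budget.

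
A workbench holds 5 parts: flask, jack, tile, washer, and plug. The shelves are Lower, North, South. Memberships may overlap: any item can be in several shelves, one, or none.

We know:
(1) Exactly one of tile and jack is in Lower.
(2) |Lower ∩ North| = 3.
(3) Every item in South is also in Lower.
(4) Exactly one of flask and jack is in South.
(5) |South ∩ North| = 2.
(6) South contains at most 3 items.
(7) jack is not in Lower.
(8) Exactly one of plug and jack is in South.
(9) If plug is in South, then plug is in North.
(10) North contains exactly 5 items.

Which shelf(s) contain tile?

From (7): jack ∉ Lower.
(1) (exactly one): tile ∈ Lower.
(3) contrapositive: jack ∉ South.
(4) (exactly one): flask ∈ South.
(8) (exactly one): plug ∈ South.
(9): plug ∈ North.
(10): only 5 candidates remain for North, so all are in.
(3) with flask ∈ South: flask ∈ Lower.
(3) with plug ∈ South: plug ∈ Lower.
Suppose tile ∈ South: no assignment then satisfies all the clues, so tile ∉ South.

tile: Lower, North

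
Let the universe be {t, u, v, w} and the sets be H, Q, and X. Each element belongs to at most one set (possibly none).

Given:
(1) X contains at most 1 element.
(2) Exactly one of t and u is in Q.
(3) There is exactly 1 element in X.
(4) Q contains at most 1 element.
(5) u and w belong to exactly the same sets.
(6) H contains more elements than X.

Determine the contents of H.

H = {u, w}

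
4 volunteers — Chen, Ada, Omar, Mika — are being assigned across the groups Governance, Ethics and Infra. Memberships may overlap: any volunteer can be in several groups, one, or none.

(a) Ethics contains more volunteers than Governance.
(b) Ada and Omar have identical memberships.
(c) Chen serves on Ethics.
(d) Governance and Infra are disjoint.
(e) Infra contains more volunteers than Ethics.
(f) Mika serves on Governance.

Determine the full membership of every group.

Governance = {Mika}; Ethics = {Chen, Mika}; Infra = {Ada, Chen, Omar}

From (c): Chen ∈ Ethics.
From (f): Mika ∈ Governance.
(d) (disjoint): Mika ∉ Infra.
Suppose Chen ∈ Governance: no assignment then satisfies all the clues, so Chen ∉ Governance.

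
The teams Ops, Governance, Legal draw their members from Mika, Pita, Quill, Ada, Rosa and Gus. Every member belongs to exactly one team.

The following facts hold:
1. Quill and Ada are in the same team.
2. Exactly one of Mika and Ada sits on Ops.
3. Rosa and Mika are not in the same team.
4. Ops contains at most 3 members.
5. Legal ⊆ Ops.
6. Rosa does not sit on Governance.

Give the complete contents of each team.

Ops = {Ada, Quill, Rosa}; Governance = {Gus, Mika, Pita}; Legal = {}

From (6): Rosa ∉ Governance.
Suppose Mika ∈ Ops: no assignment then satisfies all the clues, so Mika ∉ Ops.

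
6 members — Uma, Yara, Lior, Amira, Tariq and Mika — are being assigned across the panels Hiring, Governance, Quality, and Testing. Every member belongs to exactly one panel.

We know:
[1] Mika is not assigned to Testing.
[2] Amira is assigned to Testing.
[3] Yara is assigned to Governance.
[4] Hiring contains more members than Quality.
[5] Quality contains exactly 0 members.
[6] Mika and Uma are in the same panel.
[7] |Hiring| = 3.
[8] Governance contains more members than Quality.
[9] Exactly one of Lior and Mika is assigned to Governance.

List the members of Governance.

Governance = {Lior, Yara}

From (1): Mika ∉ Testing.
From (2): Amira ∈ Testing.
From (3): Yara ∈ Governance.
(5): Quality already has 0, so the rest are out.
(6): Uma matches Mika: Uma ∉ Testing.
Suppose Uma ∈ Governance: no assignment then satisfies all the clues, so Uma ∉ Governance.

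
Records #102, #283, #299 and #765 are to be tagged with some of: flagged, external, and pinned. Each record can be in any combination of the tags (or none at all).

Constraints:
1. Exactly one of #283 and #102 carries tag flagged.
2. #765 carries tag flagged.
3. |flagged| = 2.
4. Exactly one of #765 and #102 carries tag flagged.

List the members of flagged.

From (2): #765 ∈ flagged.
(4) (exactly one): #102 ∉ flagged.
(1) (exactly one): #283 ∈ flagged.
(3): flagged already has 2, so the rest are out.

flagged = {#283, #765}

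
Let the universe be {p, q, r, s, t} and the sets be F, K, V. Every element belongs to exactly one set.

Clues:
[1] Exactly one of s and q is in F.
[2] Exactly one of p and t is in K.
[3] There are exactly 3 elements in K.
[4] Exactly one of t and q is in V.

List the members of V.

V = {t}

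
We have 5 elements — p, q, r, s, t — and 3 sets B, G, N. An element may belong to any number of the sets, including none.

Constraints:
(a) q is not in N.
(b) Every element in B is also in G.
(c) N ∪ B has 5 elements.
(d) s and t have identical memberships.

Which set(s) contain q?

q: B, G

From (a): q ∉ N.
Suppose q ∉ B: no assignment then satisfies all the clues, so q ∈ B.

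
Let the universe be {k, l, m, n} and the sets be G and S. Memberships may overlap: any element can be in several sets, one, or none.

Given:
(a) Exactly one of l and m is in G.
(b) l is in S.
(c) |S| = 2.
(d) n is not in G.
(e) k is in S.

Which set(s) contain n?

n: none

From (b): l ∈ S.
From (d): n ∉ G.
From (e): k ∈ S.
(c): S already has 2, so the rest are out.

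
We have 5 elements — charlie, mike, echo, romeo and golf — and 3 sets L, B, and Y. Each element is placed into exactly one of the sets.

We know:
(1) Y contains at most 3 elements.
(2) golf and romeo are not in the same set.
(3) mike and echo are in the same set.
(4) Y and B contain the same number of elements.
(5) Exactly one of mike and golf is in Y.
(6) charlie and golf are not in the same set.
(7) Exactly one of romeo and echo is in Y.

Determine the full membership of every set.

L = {golf}; B = {charlie, romeo}; Y = {echo, mike}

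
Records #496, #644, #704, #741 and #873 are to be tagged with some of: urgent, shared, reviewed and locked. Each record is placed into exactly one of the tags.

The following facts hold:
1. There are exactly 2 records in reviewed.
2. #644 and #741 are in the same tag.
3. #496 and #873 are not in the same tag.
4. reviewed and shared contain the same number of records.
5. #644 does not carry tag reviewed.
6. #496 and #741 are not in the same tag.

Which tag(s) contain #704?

#704: reviewed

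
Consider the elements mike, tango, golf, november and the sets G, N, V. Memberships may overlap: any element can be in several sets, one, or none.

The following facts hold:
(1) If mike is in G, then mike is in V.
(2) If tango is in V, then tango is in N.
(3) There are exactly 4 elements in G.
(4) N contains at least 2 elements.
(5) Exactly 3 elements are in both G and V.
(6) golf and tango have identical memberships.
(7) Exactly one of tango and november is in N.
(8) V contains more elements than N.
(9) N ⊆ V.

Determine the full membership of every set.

G = {golf, mike, november, tango}; N = {golf, tango}; V = {golf, mike, tango}

(3): only 4 candidates remain for G, so all are in.
(1): mike ∈ V.
Suppose mike ∈ N: no assignment then satisfies all the clues, so mike ∉ N.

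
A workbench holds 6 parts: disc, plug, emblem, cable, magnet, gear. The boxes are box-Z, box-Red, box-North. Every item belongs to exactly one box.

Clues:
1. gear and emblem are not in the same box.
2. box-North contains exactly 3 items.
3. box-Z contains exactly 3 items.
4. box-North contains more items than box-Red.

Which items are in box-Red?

box-Red = {}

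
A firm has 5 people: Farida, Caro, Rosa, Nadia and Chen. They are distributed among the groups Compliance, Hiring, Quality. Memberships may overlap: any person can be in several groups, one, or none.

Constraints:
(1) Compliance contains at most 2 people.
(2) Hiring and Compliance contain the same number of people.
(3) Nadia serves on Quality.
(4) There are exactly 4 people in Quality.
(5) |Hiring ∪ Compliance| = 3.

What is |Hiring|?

2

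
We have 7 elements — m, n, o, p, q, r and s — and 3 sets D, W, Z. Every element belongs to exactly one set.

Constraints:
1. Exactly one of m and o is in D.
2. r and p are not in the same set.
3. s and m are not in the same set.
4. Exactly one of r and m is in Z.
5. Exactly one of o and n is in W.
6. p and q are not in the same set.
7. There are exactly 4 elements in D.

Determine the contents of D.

D = {o, q, r, s}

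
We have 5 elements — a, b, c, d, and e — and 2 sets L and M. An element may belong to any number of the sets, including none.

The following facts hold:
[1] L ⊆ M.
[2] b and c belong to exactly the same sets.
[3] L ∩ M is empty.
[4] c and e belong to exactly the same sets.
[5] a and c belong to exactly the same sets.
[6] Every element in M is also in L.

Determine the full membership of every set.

L = {}; M = {}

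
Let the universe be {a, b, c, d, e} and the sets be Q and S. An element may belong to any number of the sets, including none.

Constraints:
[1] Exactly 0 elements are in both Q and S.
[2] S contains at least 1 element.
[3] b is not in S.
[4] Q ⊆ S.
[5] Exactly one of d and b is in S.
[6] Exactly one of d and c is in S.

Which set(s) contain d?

From (3): b ∉ S.
(4) contrapositive: b ∉ Q.
(5) (exactly one): d ∈ S.
(6) (exactly one): c ∉ S.
(4) contrapositive: c ∉ Q.
Suppose d ∈ Q: no assignment then satisfies all the clues, so d ∉ Q.

d: S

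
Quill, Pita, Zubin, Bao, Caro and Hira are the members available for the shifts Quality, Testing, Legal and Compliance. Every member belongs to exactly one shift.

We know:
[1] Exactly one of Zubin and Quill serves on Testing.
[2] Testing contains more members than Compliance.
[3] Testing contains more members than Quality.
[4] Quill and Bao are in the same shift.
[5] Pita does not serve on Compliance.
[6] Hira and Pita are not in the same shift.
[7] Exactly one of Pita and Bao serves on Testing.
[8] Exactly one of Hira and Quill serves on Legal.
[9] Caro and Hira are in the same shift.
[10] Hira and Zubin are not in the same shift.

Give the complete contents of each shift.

Quality = {Pita}; Testing = {Bao, Quill}; Legal = {Caro, Hira}; Compliance = {Zubin}

From (5): Pita ∉ Compliance.
Suppose Quill ∈ Quality: no assignment then satisfies all the clues, so Quill ∉ Quality.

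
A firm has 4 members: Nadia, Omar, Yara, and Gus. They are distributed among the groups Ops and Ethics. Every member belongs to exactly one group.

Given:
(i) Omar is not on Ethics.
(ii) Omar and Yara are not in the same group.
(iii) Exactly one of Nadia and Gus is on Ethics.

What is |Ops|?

2

From (i): Omar ∉ Ethics.
Only one group left: Omar ∈ Ops.
(ii): Yara ∉ Ops.
Only one group left: Yara ∈ Ethics.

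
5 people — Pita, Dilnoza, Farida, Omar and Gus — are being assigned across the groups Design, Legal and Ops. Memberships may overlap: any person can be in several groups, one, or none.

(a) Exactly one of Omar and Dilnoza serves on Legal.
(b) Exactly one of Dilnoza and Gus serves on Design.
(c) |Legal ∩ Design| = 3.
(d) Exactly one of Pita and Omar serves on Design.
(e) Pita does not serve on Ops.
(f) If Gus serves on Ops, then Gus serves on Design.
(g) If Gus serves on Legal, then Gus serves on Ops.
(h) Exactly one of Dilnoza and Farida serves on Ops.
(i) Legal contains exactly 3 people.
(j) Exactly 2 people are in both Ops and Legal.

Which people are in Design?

Design = {Farida, Gus, Omar}

From (e): Pita ∉ Ops.
Suppose Pita ∈ Design: no assignment then satisfies all the clues, so Pita ∉ Design.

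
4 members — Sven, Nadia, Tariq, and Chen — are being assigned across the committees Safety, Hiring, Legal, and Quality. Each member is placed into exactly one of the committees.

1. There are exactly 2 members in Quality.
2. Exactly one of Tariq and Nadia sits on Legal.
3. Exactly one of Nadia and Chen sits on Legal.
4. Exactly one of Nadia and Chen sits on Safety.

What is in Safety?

Safety = {Chen}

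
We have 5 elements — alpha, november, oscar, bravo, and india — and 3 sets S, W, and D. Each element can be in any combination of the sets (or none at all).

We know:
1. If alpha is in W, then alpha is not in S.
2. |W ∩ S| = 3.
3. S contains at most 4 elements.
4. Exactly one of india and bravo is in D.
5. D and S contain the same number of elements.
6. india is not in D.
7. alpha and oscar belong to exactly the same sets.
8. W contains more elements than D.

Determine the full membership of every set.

S = {bravo, india, november}; W = {alpha, bravo, india, november, oscar}; D = {alpha, bravo, oscar}

From (6): india ∉ D.
(4) (exactly one): bravo ∈ D.
Suppose alpha ∈ S: no assignment then satisfies all the clues, so alpha ∉ S.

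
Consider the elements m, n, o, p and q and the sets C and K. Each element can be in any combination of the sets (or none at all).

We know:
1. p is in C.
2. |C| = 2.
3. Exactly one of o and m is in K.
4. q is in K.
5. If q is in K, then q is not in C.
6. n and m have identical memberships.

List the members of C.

C = {o, p}

From (1): p ∈ C.
From (4): q ∈ K.
(5): q ∉ C.
Suppose m ∈ C: no assignment then satisfies all the clues, so m ∉ C.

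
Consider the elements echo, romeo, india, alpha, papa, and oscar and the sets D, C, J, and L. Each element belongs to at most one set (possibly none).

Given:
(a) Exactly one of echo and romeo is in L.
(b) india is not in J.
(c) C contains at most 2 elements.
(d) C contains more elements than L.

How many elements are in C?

2

From (b): india ∉ J.
Suppose india ∈ L: no assignment then satisfies all the clues, so india ∉ L.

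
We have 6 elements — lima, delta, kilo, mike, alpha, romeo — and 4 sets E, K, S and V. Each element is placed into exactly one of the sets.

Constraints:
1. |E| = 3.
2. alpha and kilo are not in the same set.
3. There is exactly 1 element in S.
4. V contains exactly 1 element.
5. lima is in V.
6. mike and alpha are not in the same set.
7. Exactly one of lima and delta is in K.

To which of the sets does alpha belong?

alpha: S

From (5): lima ∈ V.
(4): V already has 1, so the rest are out.
(7) (exactly one): delta ∈ K.
Suppose alpha ∈ E: no assignment then satisfies all the clues, so alpha ∉ E.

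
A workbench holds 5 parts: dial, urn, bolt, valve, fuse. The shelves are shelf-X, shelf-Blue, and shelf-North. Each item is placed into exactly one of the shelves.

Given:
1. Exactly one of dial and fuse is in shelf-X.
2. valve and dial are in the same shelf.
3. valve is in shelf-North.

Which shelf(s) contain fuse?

fuse: shelf-X

From (3): valve ∈ shelf-North.
(2): dial matches valve: dial ∉ shelf-X.
(2): dial matches valve: dial ∉ shelf-Blue.
(2): dial matches valve: dial ∈ shelf-North.
(1) (exactly one): fuse ∈ shelf-X.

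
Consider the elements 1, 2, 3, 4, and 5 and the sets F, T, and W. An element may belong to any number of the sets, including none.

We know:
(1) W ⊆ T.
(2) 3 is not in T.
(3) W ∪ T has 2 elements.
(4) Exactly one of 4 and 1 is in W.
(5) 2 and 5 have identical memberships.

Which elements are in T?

T = {1, 4}

From (2): 3 ∉ T.
(1) contrapositive: 3 ∉ W.
Suppose 1 ∉ T: no assignment then satisfies all the clues, so 1 ∈ T.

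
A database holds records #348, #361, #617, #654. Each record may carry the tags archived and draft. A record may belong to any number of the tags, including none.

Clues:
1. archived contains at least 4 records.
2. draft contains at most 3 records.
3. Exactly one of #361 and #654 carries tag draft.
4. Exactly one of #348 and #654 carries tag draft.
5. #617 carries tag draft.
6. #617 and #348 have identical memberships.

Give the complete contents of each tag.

From (5): #617 ∈ draft.
(1): only 4 candidates remain for archived, so all are in.
(6): #348 matches #617: #348 ∈ draft.
(4) (exactly one): #654 ∉ draft.
(3) (exactly one): #361 ∈ draft.

archived = {#348, #361, #617, #654}; draft = {#348, #361, #617}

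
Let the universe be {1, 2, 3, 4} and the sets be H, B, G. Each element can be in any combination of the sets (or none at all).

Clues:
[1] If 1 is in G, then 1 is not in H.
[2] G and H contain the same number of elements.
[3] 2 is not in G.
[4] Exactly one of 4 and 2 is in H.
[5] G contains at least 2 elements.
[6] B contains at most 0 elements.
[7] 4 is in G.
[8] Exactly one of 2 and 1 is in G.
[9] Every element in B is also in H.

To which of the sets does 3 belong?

3: H

From (3): 2 ∉ G.
From (7): 4 ∈ G.
(6): B already has 0, so the rest are out.
(8) (exactly one): 1 ∈ G.
(1): 1 ∉ H.
Suppose 3 ∉ H: no assignment then satisfies all the clues, so 3 ∈ H.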